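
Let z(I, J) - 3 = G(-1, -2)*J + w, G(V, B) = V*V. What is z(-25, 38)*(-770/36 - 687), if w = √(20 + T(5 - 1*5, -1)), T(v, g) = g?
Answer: -522791/18 - 12751*√19/18 ≈ -32132.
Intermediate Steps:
G(V, B) = V²
w = √19 (w = √(20 - 1) = √19 ≈ 4.3589)
z(I, J) = 3 + J + √19 (z(I, J) = 3 + ((-1)²*J + √19) = 3 + (1*J + √19) = 3 + (J + √19) = 3 + J + √19)
z(-25, 38)*(-770/36 - 687) = (3 + 38 + √19)*(-770/36 - 687) = (41 + √19)*(-770*1/36 - 687) = (41 + √19)*(-385/18 - 687) = (41 + √19)*(-12751/18) = -522791/18 - 12751*√19/18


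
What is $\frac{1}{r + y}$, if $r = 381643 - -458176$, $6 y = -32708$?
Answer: $\frac{3}{2503103} \approx 1.1985 \cdot 10^{-6}$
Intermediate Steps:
$y = - \frac{16354}{3}$ ($y = \frac{1}{6} \left(-32708\right) = - \frac{16354}{3} \approx -5451.3$)
$r = 839819$ ($r = 381643 + 458176 = 839819$)
$\frac{1}{r + y} = \frac{1}{839819 - \frac{16354}{3}} = \frac{1}{\frac{2503103}{3}} = \frac{3}{2503103}$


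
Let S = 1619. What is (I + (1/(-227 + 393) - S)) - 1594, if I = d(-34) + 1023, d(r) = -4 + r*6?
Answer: -398067/166 ≈ -2398.0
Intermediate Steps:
d(r) = -4 + 6*r
I = 815 (I = (-4 + 6*(-34)) + 1023 = (-4 - 204) + 1023 = -208 + 1023 = 815)
(I + (1/(-227 + 393) - S)) - 1594 = (815 + (1/(-227 + 393) - 1*1619)) - 1594 = (815 + (1/166 - 1619)) - 1594 = (815 - 268753/166) - 1594 = -133463/166 - 1594 = -398067/166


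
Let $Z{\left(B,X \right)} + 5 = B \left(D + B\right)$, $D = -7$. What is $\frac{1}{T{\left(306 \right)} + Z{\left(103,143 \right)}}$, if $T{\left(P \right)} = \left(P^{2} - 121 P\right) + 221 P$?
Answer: $\frac{1}{134119} \approx 7.4561 \cdot 10^{-6}$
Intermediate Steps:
$T{\left(P \right)} = P^{2} + 100 P$
$Z{\left(B,X \right)} = -5 + B \left(-7 + B\right)$
$\frac{1}{T{\left(306 \right)} + Z{\left(103,143 \right)}} = \frac{1}{306 \left(100 + 306\right) - \left(726 - 10609\right)} = \frac{1}{306 \cdot 406 - -9883} = \frac{1}{124236 + 9883} = \frac{1}{134119}$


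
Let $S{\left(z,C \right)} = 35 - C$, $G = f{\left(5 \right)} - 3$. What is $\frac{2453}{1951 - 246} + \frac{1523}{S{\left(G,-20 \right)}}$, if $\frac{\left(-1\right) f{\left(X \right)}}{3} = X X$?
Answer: $\frac{49666}{1705} \approx 29.13$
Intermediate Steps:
$f{\left(X \right)} = - 3 X^{2}$ ($f{\left(X \right)} = - 3 X X = - 3 X^{2}$)
$G = -78$ ($G = - 3 \cdot 5^{2} - 3 = \left(-3\right) 25 - 3 = -75 - 3 = -78$)
$\frac{2453}{1951 - 246} + \frac{1523}{S{\left(G,-20 \right)}} = \frac{2453}{1951 - 246} + \frac{1523}{35 - -20} = \frac{2453}{1951 - 246} + \frac{1523}{35 + 20} = \frac{2453}{1705} + \frac{1523}{55} = 2453 \cdot \frac{1}{1705} + 1523 \cdot \frac{1}{55} = \frac{223}{155} + \frac{1523}{55} = \frac{49666}{1705}$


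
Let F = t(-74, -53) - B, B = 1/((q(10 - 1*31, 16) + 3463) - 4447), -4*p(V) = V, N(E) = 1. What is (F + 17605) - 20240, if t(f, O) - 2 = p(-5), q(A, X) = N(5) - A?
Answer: -5063485/1924 ≈ -2631.8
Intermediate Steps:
q(A, X) = 1 - A
p(V) = -V/4
t(f, O) = 13/4 (t(f, O) = 2 - ¼*(-5) = 2 + 5/4 = 13/4)
B = -1/962 (B = 1/(((1 - (10 - 1*31)) + 3463) - 4447) = 1/(((1 - (10 - 31)) + 3463) - 4447) = 1/(((1 - 1*(-21)) + 3463) - 4447) = 1/(((1 + 21) + 3463) - 4447) = 1/((22 + 3463) - 4447) = 1/(3485 - 4447) = 1/(-962) = -1/962 ≈ -0.0010395)
F = 6255/1924 (F = 13/4 - 1*(-1/962) = 13/4 + 1/962 = 6255/1924 ≈ 3.2510)
(F + 17605) - 20240 = (6255/1924 + 17605) - 20240 = 33878275/1924 - 20240 = -5063485/1924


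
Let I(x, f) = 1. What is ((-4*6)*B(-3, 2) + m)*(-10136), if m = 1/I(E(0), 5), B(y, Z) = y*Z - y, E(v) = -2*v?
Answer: -739928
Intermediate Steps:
B(y, Z) = -y + Z*y (B(y, Z) = Z*y - y = -y + Z*y)
m = 1 (m = 1/1 = 1)
((-4*6)*B(-3, 2) + m)*(-10136) = ((-4*6)*(-3*(-1 + 2)) + 1)*(-10136) = (-(-72) + 1)*(-10136) = (-24*(-3) + 1)*(-10136) = (72 + 1)*(-10136) = 73*(-10136) = -739928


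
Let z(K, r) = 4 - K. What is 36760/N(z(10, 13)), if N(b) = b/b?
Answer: 36760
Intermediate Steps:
N(b) = 1
36760/N(z(10, 13)) = 36760/1 = 36760*1 = 36760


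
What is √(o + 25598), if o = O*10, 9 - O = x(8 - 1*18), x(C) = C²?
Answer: 4*√1543 ≈ 157.12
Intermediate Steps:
O = -91 (O = 9 - (8 - 1*18)² = 9 - (8 - 18)² = 9 - 1*(-10)² = 9 - 1*100 = 9 - 100 = -91)
o = -910 (o = -91*10 = -910)
√(o + 25598) = √(-910 + 25598) = √24688 = 4*√1543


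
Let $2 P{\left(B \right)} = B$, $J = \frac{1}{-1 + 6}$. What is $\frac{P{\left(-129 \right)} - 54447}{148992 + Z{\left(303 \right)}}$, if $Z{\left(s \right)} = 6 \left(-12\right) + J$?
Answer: $- \frac{545115}{1489202} \approx -0.36604$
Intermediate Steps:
$J = \frac{1}{5} \approx 0.2$
$P{\left(B \right)} = \frac{B}{2}$
$Z{\left(s \right)} = - \frac{359}{5}$ ($Z{\left(s \right)} = 6 \left(-12\right) + \frac{1}{5} = -72 + \frac{1}{5} = - \frac{359}{5}$)
$\frac{P{\left(-129 \right)} - 54447}{148992 + Z{\left(303 \right)}} = \frac{\frac{1}{2} \left(-129\right) - 54447}{148992 - \frac{359}{5}} = \frac{- \frac{129}{2} - 54447}{\frac{744601}{5}} = \left(- \frac{109023}{2}\right) \frac{5}{744601} = - \frac{545115}{1489202}$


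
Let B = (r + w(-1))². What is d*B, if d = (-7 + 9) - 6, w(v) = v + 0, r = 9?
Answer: -256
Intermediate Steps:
w(v) = v
B = 64 (B = (9 - 1)² = 8² = 64)
d = -4 (d = 2 - 6 = -4)
d*B = -4*64 = -256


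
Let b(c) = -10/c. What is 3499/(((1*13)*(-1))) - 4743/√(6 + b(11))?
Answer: -3499/13 - 4743*√154/28 ≈ -2371.3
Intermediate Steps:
3499/(((1*13)*(-1))) - 4743/√(6 + b(11)) = 3499/(((1*13)*(-1))) - 4743/√(6 - 10/11) = 3499/((13*(-1))) - 4743/√(6 - 10*1/11) = 3499/(-13) - 4743/√(6 - 10/11) = 3499*(-1/13) - 4743*√154/28 = -3499/13 - 4743*√154/28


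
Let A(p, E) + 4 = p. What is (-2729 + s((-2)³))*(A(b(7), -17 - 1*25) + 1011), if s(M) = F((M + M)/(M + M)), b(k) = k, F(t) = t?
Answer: -2766192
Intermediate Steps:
A(p, E) = -4 + p
s(M) = 1 (s(M) = (M + M)/(M + M) = (2*M)/((2*M)) = (2*M)*(1/(2*M)) = 1)
(-2729 + s((-2)³))*(A(b(7), -17 - 1*25) + 1011) = (-2729 + 1)*((-4 + 7) + 1011) = -2728*(3 + 1011) = -2728*1014 = -2766192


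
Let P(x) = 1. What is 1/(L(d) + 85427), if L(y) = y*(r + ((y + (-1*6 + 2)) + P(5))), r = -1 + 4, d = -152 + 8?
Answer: 1/106163 ≈ 9.4195e-6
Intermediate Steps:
d = -144
r = 3
L(y) = y² (L(y) = y*(3 + ((y + (-1*6 + 2)) + 1)) = y*(3 + ((y + (-6 + 2)) + 1)) = y*(3 + ((y - 4) + 1)) = y*(3 + ((-4 + y) + 1)) = y*(3 + (-3 + y)) = y*y = y²)
1/(L(d) + 85427) = 1/((-144)² + 85427) = 1/(20736 + 85427) = 1/106163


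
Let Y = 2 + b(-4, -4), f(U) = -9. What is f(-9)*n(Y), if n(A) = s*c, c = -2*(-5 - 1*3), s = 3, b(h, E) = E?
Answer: -432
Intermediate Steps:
c = 16 (c = -2*(-5 - 3) = -2*(-8) = 16)
Y = -2 (Y = 2 - 4 = -2)
n(A) = 48 (n(A) = 3*16 = 48)
f(-9)*n(Y) = -9*48 = -432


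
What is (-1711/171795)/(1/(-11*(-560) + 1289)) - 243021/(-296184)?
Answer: -31907573293/434896840 ≈ -73.368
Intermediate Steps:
(-1711/171795)/(1/(-11*(-560) + 1289)) - 243021/(-296184) = (-1711*1/171795)/(1/(6160 + 1289)) - 243021*(-1/296184) = -1711/(171795*(1/7449)) + 81007/98728 = -1711/(171795*1/7449) + 81007/98728 = -1711/171795*7449 + 81007/98728 = -326801/4405 + 81007/98728 = -31907573293/434896840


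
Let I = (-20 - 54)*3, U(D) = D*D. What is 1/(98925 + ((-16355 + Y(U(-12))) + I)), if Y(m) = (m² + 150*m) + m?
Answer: 1/124828 ≈ 8.0110e-6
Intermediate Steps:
U(D) = D²
I = -222 (I = -74*3 = -222)
Y(m) = m² + 151*m
1/(98925 + ((-16355 + Y(U(-12))) + I)) = 1/(98925 + ((-16355 + (-12)²*(151 + (-12)²)) - 222)) = 1/(98925 + ((-16355 + 144*(151 + 144)) - 222)) = 1/(98925 + ((-16355 + 144*295) - 222)) = 1/(98925 + ((-16355 + 42480) - 222)) = 1/(98925 + (26125 - 222)) = 1/(98925 + 25903) = 1/124828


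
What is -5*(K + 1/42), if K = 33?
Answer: -6935/42 ≈ -165.12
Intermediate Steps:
-5*(K + 1/42) = -5*(33 + 1/42) = -5*1387/42 = -6935/42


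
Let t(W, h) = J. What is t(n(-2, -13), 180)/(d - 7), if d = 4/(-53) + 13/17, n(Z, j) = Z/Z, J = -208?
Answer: 93704/2843 ≈ 32.960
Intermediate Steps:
n(Z, j) = 1
t(W, h) = -208
d = 621/901 (d = 4*(-1/53) + 13*(1/17) = -4/53 + 13/17 = 621/901 ≈ 0.68923)
t(n(-2, -13), 180)/(d - 7) = -208/(621/901 - 7) = -208/(-5686/901) = -901/5686*(-208) = 93704/2843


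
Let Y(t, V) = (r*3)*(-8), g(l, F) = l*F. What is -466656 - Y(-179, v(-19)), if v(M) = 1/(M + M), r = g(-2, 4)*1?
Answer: -466848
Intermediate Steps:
g(l, F) = F*l
r = -8 (r = (4*(-2))*1 = -8*1 = -8)
v(M) = 1/(2*M)
Y(t, V) = 192 (Y(t, V) = -8*3*(-8) = -24*(-8) = 192)
-466656 - Y(-179, v(-19)) = -466656 - 1*192 = -466656 - 192 = -466848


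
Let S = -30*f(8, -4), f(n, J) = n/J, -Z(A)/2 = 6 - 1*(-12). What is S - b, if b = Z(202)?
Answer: 96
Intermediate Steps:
Z(A) = -36 (Z(A) = -2*(6 - 1*(-12)) = -2*(6 + 12) = -2*18 = -36)
b = -36
S = 60 (S = -240/(-4) = -240*(-1)/4 = -30*(-2) = 60)
S - b = 60 - 1*(-36) = 60 + 36 = 96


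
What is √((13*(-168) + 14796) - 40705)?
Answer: I*√28093 ≈ 167.61*I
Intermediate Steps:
√((13*(-168) + 14796) - 40705) = √((-2184 + 14796) - 40705) = √(12612 - 40705) = √(-28093) = I*√28093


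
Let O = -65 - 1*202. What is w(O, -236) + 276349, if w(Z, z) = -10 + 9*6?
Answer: 276393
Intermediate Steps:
O = -267 (O = -65 - 202 = -267)
w(Z, z) = 44 (w(Z, z) = -10 + 54 = 44)
w(O, -236) + 276349 = 44 + 276349 = 276393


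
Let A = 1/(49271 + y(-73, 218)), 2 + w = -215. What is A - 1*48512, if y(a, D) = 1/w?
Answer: -518680892455/10691806 ≈ -48512.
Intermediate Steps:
w = -217 (w = -2 - 215 = -217)
y(a, D) = -1/217 (y(a, D) = 1/(-217) = -1/217)
A = 217/10691806 (A = 1/(49271 - 1/217) = 1/(10691806/217) = 217/10691806 ≈ 2.0296e-5)
A - 1*48512 = 217/10691806 - 1*48512 = 217/10691806 - 48512 = -518680892455/10691806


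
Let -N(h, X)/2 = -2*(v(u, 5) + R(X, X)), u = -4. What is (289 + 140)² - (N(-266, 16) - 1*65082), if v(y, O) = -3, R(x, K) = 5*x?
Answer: 248815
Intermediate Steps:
N(h, X) = -12 + 20*X (N(h, X) = -(-4)*(-3 + 5*X) = -2*(6 - 10*X) = -12 + 20*X)
(289 + 140)² - (N(-266, 16) - 1*65082) = (289 + 140)² - ((-12 + 20*16) - 1*65082) = 429² - ((-12 + 320) - 65082) = 184041 - (308 - 65082) = 184041 - 1*(-64774) = 184041 + 64774 = 248815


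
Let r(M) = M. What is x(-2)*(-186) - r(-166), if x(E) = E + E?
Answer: 910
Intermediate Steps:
x(E) = 2*E
x(-2)*(-186) - r(-166) = (2*(-2))*(-186) - 1*(-166) = -4*(-186) + 166 = 744 + 166 = 910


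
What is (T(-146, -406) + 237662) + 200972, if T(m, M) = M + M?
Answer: 437822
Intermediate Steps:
T(m, M) = 2*M
(T(-146, -406) + 237662) + 200972 = (2*(-406) + 237662) + 200972 = (-812 + 237662) + 200972 = 236850 + 200972 = 437822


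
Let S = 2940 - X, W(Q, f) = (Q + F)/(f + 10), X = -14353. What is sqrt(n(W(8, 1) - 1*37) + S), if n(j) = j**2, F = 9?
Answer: sqrt(2244553)/11 ≈ 136.20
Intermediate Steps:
W(Q, f) = (9 + Q)/(10 + f) (W(Q, f) = (Q + 9)/(f + 10) = (9 + Q)/(10 + f))
S = 17293 (S = 2940 - 1*(-14353) = 2940 + 14353 = 17293)
sqrt(n(W(8, 1) - 1*37) + S) = sqrt(((9 + 8)/(10 + 1) - 1*37)**2 + 17293) = sqrt((17/11 - 37)**2 + 17293) = sqrt((-390/11)**2 + 17293) = sqrt(152100/121 + 17293) = sqrt(2244553/121) = sqrt(2244553)/11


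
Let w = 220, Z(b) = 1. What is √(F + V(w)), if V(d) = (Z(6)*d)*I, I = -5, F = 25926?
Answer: √24826 ≈ 157.56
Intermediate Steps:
V(d) = -5*d (V(d) = (1*d)*(-5) = d*(-5) = -5*d)
√(F + V(w)) = √(25926 - 5*220) = √(25926 - 1100) = √24826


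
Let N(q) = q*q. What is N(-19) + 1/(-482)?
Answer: 174001/482 ≈ 361.00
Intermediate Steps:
N(q) = q²
N(-19) + 1/(-482) = (-19)² + 1/(-482) = 361 - 1/482 = 174001/482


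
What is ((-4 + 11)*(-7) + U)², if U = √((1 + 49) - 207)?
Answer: (-49 + I*√157)² ≈ 2244.0 - 1227.9*I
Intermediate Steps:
U = I*√157 (U = √(50 - 207) = √(-157) = I*√157 ≈ 12.53*I)
((-4 + 11)*(-7) + U)² = ((-4 + 11)*(-7) + I*√157)² = (7*(-7) + I*√157)² = (-49 + I*√157)²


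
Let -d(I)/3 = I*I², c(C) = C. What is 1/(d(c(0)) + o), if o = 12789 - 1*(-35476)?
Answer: 1/48265 ≈ 2.0719e-5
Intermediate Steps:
o = 48265 (o = 12789 + 35476 = 48265)
d(I) = -3*I³ (d(I) = -3*I*I² = -3*I³)
1/(d(c(0)) + o) = 1/(-3*0³ + 48265) = 1/(-3*0 + 48265) = 1/(0 + 48265) = 1/48265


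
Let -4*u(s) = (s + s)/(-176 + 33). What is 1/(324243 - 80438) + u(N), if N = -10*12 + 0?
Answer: -14628157/34864115 ≈ -0.41958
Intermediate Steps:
N = -120 (N = -120 + 0 = -120)
u(s) = s/286 (u(s) = -(s + s)/(4*(-176 + 33)) = -2*s/(4*(-143)) = -2*s*(-1)/(4*143) = -(-1)*s/286 = s/286)
1/(324243 - 80438) + u(N) = 1/(324243 - 80438) + (1/286)*(-120) = 1/243805 - 60/143 = -14628157/34864115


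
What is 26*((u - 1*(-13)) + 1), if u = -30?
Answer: -416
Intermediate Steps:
26*((u - 1*(-13)) + 1) = 26*((-30 - 1*(-13)) + 1) = 26*((-30 + 13) + 1) = 26*(-17 + 1) = 26*(-16) = -416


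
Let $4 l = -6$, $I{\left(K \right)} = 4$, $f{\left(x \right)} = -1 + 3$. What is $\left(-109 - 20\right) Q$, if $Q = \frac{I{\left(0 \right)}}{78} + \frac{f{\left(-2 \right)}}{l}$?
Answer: $\frac{2150}{13} \approx 165.38$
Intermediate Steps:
$f{\left(x \right)} = 2$
$l = - \frac{3}{2}$ ($l = \frac{1}{4} \left(-6\right) = - \frac{3}{2} \approx -1.5$)
$Q = - \frac{50}{39}$ ($Q = \frac{4}{78} + \frac{2}{- \frac{3}{2}} = 4 \cdot \frac{1}{78} + 2 \left(- \frac{2}{3}\right) = \frac{2}{39} - \frac{4}{3} = - \frac{50}{39} \approx -1.2821$)
$\left(-109 - 20\right) Q = \left(-109 - 20\right) \left(- \frac{50}{39}\right) = \left(-129\right) \left(- \frac{50}{39}\right) = \frac{2150}{13}$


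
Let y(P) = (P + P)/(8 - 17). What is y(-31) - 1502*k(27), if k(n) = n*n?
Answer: -9854560/9 ≈ -1.0950e+6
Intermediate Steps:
k(n) = n**2
y(P) = -2*P/9 (y(P) = (2*P)/(-9) = (2*P)*(-1/9) = -2*P/9)
y(-31) - 1502*k(27) = -2/9*(-31) - 1502*27**2 = 62/9 - 1502*729 = 62/9 - 1094958 = -9854560/9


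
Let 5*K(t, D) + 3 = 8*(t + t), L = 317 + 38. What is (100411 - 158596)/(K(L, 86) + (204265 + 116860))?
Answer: -290925/1611302 ≈ -0.18055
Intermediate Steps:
L = 355
K(t, D) = -3/5 + 16*t/5 (K(t, D) = -3/5 + (8*(t + t))/5 = -3/5 + (8*(2*t))/5 = -3/5 + (16*t)/5 = -3/5 + 16*t/5)
(100411 - 158596)/(K(L, 86) + (204265 + 116860)) = (100411 - 158596)/((-3/5 + (16/5)*355) + (204265 + 116860)) = -58185/((-3/5 + 1136) + 321125) = -58185/(5677/5 + 321125) = -58185/1611302/5 = -58185*5/1611302 = -290925/1611302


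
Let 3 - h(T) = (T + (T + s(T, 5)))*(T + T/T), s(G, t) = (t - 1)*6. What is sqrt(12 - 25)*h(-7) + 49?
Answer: 49 + 63*I*sqrt(13) ≈ 49.0 + 227.15*I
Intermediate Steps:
s(G, t) = -6 + 6*t (s(G, t) = (-1 + t)*6 = -6 + 6*t)
h(T) = 3 - (1 + T)*(24 + 2*T) (h(T) = 3 - (T + (T + (-6 + 6*5)))*(T + T/T) = 3 - (T + (T + (-6 + 30)))*(T + 1) = 3 - (T + (T + 24))*(1 + T) = 3 - (T + (24 + T))*(1 + T) = 3 - (24 + 2*T)*(1 + T) = 3 - (1 + T)*(24 + 2*T))
sqrt(12 - 25)*h(-7) + 49 = sqrt(12 - 25)*(-21 - 26*(-7) - 2*(-7)**2) + 49 = sqrt(-13)*(-21 + 182 - 2*49) + 49 = (I*sqrt(13))*(-21 + 182 - 98) + 49 = (I*sqrt(13))*63 + 49 = 63*I*sqrt(13) + 49 = 49 + 63*I*sqrt(13)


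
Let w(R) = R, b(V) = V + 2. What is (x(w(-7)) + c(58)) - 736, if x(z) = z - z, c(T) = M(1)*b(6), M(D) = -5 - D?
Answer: -784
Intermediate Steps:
b(V) = 2 + V
c(T) = -48 (c(T) = (-5 - 1*1)*(2 + 6) = (-5 - 1)*8 = -6*8 = -48)
x(z) = 0
(x(w(-7)) + c(58)) - 736 = (0 - 48) - 736 = -48 - 736 = -784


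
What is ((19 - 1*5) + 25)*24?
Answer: 936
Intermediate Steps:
((19 - 1*5) + 25)*24 = ((19 - 5) + 25)*24 = (14 + 25)*24 = 39*24 = 936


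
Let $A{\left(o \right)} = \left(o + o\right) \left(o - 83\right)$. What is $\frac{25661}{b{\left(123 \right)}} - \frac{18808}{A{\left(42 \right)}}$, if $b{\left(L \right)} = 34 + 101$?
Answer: $\frac{7576297}{38745} \approx 195.54$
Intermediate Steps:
$b{\left(L \right)} = 135$
$A{\left(o \right)} = 2 o \left(-83 + o\right)$
$\frac{25661}{b{\left(123 \right)}} - \frac{18808}{A{\left(42 \right)}} = \frac{25661}{135} - \frac{18808}{2 \cdot 42 \left(-83 + 42\right)} = 25661 \cdot \frac{1}{135} - \frac{18808}{2 \cdot 42 \left(-41\right)} = \frac{25661}{135} - \frac{18808}{-3444} = \frac{25661}{135} - - \frac{4702}{861} = \frac{25661}{135} + \frac{4702}{861} = \frac{7576297}{38745}$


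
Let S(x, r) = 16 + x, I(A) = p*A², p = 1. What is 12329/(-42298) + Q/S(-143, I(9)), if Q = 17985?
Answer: -762295313/5371846 ≈ -141.91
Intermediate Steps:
I(A) = A² (I(A) = 1*A² = A²)
12329/(-42298) + Q/S(-143, I(9)) = 12329/(-42298) + 17985/(16 - 143) = 12329*(-1/42298) + 17985/(-127) = -12329/42298 + 17985*(-1/127) = -12329/42298 - 17985/127 = -762295313/5371846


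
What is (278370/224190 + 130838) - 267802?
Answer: -341174231/2491 ≈ -1.3696e+5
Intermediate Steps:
(278370/224190 + 130838) - 267802 = (278370*(1/224190) + 130838) - 267802 = (3093/2491 + 130838) - 267802 = 325920551/2491 - 267802 = -341174231/2491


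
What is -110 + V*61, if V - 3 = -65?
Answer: -3892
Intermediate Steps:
V = -62 (V = 3 - 65 = -62)
-110 + V*61 = -110 - 62*61 = -110 - 3782 = -3892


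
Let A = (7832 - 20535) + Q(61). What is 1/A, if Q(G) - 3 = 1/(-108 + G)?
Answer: -47/596901 ≈ -7.8740e-5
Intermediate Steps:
Q(G) = 3 + 1/(-108 + G)
A = -596901/47 (A = (7832 - 20535) + (-323 + 3*61)/(-108 + 61) = -12703 + (-323 + 183)/(-47) = -12703 - 1/47*(-140) = -12703 + 140/47 = -596901/47 ≈ -12700.)
1/A = 1/(-596901/47) = -47/596901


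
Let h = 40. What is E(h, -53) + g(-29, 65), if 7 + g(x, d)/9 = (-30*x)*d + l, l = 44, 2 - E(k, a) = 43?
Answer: 509242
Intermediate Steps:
E(k, a) = -41 (E(k, a) = 2 - 1*43 = 2 - 43 = -41)
g(x, d) = 333 - 270*d*x (g(x, d) = -63 + 9*((-30*x)*d + 44) = -63 + 9*(-30*d*x + 44) = -63 + 9*(44 - 30*d*x) = -63 + (396 - 270*d*x) = 333 - 270*d*x)
E(h, -53) + g(-29, 65) = -41 + (333 - 270*65*(-29)) = -41 + (333 + 508950) = -41 + 509283 = 509242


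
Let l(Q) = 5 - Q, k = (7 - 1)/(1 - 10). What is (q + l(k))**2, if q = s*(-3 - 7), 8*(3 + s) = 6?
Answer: 28561/36 ≈ 793.36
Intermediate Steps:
s = -9/4 (s = -3 + (1/8)*6 = -3 + 3/4 = -9/4 ≈ -2.2500)
k = -2/3 (k = 6/(-9) = 6*(-1/9) = -2/3 ≈ -0.66667)
q = 45/2 (q = -9*(-3 - 7)/4 = -9/4*(-10) = 45/2 ≈ 22.500)
(q + l(k))**2 = (45/2 + (5 - 1*(-2/3)))**2 = (45/2 + (5 + 2/3))**2 = (45/2 + 17/3)**2 = (169/6)**2 = 28561/36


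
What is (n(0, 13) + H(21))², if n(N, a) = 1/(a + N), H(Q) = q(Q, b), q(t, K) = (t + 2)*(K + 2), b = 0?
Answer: 358801/169 ≈ 2123.1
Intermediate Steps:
q(t, K) = (2 + K)*(2 + t) (q(t, K) = (2 + t)*(2 + K) = (2 + K)*(2 + t))
H(Q) = 4 + 2*Q (H(Q) = 4 + 2*0 + 2*Q + 0*Q = 4 + 0 + 2*Q + 0 = 4 + 2*Q)
n(N, a) = 1/(N + a)
(n(0, 13) + H(21))² = (1/(0 + 13) + (4 + 2*21))² = (1/13 + (4 + 42))² = (1/13 + 46)² = (599/13)² = 358801/169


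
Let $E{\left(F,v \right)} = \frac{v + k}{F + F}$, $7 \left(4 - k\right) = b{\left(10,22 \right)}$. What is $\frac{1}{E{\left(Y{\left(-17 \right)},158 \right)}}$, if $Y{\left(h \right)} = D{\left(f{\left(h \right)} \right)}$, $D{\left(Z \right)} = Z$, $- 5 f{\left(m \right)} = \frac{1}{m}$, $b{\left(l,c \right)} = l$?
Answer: $\frac{7}{47770} \approx 0.00014654$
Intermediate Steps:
$f{\left(m \right)} = - \frac{1}{5 m}$
$k = \frac{18}{7}$ ($k = 4 - \frac{10}{7} = \frac{18}{7} \approx 2.5714$)
$Y{\left(h \right)} = - \frac{1}{5 h}$
$E{\left(F,v \right)} = \frac{\frac{18}{7} + v}{2 F}$ ($E{\left(F,v \right)} = \frac{v + \frac{18}{7}}{F + F} = \frac{\frac{18}{7} + v}{2 F}$)
$\frac{1}{E{\left(Y{\left(-17 \right)},158 \right)}} = \frac{1}{\frac{1}{14} \frac{1}{\left(- \frac{1}{5}\right) \frac{1}{-17}} \left(18 + 7 \cdot 158\right)} = \frac{1}{\frac{1}{14} \frac{1}{\left(- \frac{1}{5}\right) \left(- \frac{1}{17}\right)} \left(18 + 1106\right)} = \frac{1}{\frac{1}{14} \frac{1}{\frac{1}{85}} \cdot 1124} = \frac{1}{\frac{1}{14} \cdot 85 \cdot 1124} = \frac{1}{\frac{47770}{7}} = \frac{7}{47770}$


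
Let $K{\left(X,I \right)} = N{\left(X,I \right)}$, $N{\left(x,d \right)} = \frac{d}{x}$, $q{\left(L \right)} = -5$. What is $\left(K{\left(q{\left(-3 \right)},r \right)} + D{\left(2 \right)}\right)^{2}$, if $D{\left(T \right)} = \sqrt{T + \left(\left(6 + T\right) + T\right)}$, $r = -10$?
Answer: $16 + 8 \sqrt{3} \approx 29.856$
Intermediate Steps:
$K{\left(X,I \right)} = \frac{I}{X}$
$D{\left(T \right)} = \sqrt{6 + 3 T}$ ($D{\left(T \right)} = \sqrt{T + \left(6 + 2 T\right)} = \sqrt{6 + 3 T}$)
$\left(K{\left(q{\left(-3 \right)},r \right)} + D{\left(2 \right)}\right)^{2} = \left(- \frac{10}{-5} + \sqrt{6 + 3 \cdot 2}\right)^{2} = \left(\left(-10\right) \left(- \frac{1}{5}\right) + \sqrt{6 + 6}\right)^{2} = \left(2 + \sqrt{12}\right)^{2} = \left(2 + 2 \sqrt{3}\right)^{2}$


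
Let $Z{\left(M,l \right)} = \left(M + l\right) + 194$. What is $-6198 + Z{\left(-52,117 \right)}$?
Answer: $-5939$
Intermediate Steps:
$Z{\left(M,l \right)} = 194 + M + l$
$-6198 + Z{\left(-52,117 \right)} = -6198 + \left(194 - 52 + 117\right) = -6198 + 259 = -5939$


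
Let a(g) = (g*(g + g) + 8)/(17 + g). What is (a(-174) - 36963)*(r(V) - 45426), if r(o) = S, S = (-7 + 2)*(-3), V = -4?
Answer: 266278796661/157 ≈ 1.6960e+9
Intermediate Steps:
S = 15 (S = -5*(-3) = 15)
r(o) = 15
a(g) = (8 + 2*g²)/(17 + g) (a(g) = (g*(2*g) + 8)/(17 + g) = (2*g² + 8)/(17 + g) = (8 + 2*g²)/(17 + g))
(a(-174) - 36963)*(r(V) - 45426) = (2*(4 + (-174)²)/(17 - 174) - 36963)*(15 - 45426) = (2*(4 + 30276)/(-157) - 36963)*(-45411) = (2*(-1/157)*30280 - 36963)*(-45411) = (-60560/157 - 36963)*(-45411) = -5863751/157*(-45411) = 266278796661/157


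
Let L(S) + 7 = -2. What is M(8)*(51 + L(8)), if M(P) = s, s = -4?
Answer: -168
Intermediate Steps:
L(S) = -9 (L(S) = -7 - 2 = -9)
M(P) = -4
M(8)*(51 + L(8)) = -4*(51 - 9) = -4*42 = -168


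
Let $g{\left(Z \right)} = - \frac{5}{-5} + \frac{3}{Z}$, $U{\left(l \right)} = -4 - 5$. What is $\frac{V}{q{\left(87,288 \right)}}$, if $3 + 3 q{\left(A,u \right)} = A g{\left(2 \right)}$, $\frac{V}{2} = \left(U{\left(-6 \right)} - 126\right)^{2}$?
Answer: $\frac{72900}{143} \approx 509.79$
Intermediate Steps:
$U{\left(l \right)} = -9$ ($U{\left(l \right)} = -4 - 5 = -9$)
$g{\left(Z \right)} = 1 + \frac{3}{Z}$ ($g{\left(Z \right)} = \left(-5\right) \left(- \frac{1}{5}\right) + \frac{3}{Z} = 1 + \frac{3}{Z}$)
$V = 36450$ ($V = 2 \left(-9 - 126\right)^{2} = 2 \left(-135\right)^{2} = 2 \cdot 18225 = 36450$)
$q{\left(A,u \right)} = -1 + \frac{5 A}{6}$ ($q{\left(A,u \right)} = -1 + \frac{A \frac{3 + 2}{2}}{3} = -1 + \frac{A \frac{1}{2} \cdot 5}{3} = -1 + \frac{A \frac{5}{2}}{3} = -1 + \frac{\frac{5}{2} A}{3} = -1 + \frac{5 A}{6}$)
$\frac{V}{q{\left(87,288 \right)}} = \frac{36450}{-1 + \frac{5}{6} \cdot 87} = \frac{36450}{-1 + \frac{145}{2}} = \frac{36450}{\frac{143}{2}} = 36450 \cdot \frac{2}{143} = \frac{72900}{143}$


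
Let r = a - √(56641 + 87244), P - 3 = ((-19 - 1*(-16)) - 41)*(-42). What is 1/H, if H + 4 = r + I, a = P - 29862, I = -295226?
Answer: -323241/104484600196 + √143885/104484600196 ≈ -3.0900e-6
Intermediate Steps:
P = 1851 (P = 3 + ((-19 - 1*(-16)) - 41)*(-42) = 3 + ((-19 + 16) - 41)*(-42) = 3 + (-3 - 41)*(-42) = 3 - 44*(-42) = 3 + 1848 = 1851)
a = -28011 (a = 1851 - 29862 = -28011)
r = -28011 - √143885 (r = -28011 - √(56641 + 87244) = -28011 - √143885 ≈ -28390.)
H = -323241 - √143885 (H = -4 + ((-28011 - √143885) - 295226) = -4 + (-323237 - √143885) = -323241 - √143885 ≈ -3.2362e+5)
1/H = 1/(-323241 - √143885)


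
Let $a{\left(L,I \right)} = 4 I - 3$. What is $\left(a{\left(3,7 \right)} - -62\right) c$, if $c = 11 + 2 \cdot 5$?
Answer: $1827$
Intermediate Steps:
$c = 21$ ($c = 11 + 10 = 21$)
$a{\left(L,I \right)} = -3 + 4 I$
$\left(a{\left(3,7 \right)} - -62\right) c = \left(\left(-3 + 4 \cdot 7\right) - -62\right) 21 = \left(\left(-3 + 28\right) + 62\right) 21 = \left(25 + 62\right) 21 = 87 \cdot 21 = 1827$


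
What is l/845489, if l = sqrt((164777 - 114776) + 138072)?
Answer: 3*sqrt(20897)/845489 ≈ 0.00051293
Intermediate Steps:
l = 3*sqrt(20897) (l = sqrt(50001 + 138072) = sqrt(188073) = 3*sqrt(20897) ≈ 433.67)
l/845489 = (3*sqrt(20897))/845489 = (3*sqrt(20897))*(1/845489) = 3*sqrt(20897)/845489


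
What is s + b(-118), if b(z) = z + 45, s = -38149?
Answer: -38222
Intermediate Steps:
b(z) = 45 + z
s + b(-118) = -38149 + (45 - 118) = -38149 - 73 = -38222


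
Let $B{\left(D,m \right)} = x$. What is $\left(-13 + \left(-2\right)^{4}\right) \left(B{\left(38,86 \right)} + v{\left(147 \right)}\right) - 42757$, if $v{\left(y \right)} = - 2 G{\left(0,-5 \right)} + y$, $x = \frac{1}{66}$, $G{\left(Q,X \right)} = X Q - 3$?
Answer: $- \frac{930555}{22} \approx -42298.0$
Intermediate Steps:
$G{\left(Q,X \right)} = -3 + Q X$ ($G{\left(Q,X \right)} = Q X - 3 = -3 + Q X$)
$x = \frac{1}{66} \approx 0.015152$
$B{\left(D,m \right)} = \frac{1}{66}$
$v{\left(y \right)} = 6 + y$ ($v{\left(y \right)} = - 2 \left(-3 + 0 \left(-5\right)\right) + y = - 2 \left(-3 + 0\right) + y = \left(-2\right) \left(-3\right) + y = 6 + y$)
$\left(-13 + \left(-2\right)^{4}\right) \left(B{\left(38,86 \right)} + v{\left(147 \right)}\right) - 42757 = \left(-13 + \left(-2\right)^{4}\right) \left(\frac{1}{66} + \left(6 + 147\right)\right) - 42757 = \left(-13 + 16\right) \left(\frac{1}{66} + 153\right) - 42757 = 3 \cdot \frac{10099}{66} - 42757 = \frac{10099}{22} - 42757 = - \frac{930555}{22}$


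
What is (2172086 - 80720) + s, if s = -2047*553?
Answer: 959375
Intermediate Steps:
s = -1131991
(2172086 - 80720) + s = (2172086 - 80720) - 1131991 = 2091366 - 1131991 = 959375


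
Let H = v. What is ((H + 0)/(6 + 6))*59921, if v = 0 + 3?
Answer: 59921/4 ≈ 14980.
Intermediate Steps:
v = 3
H = 3
((H + 0)/(6 + 6))*59921 = ((3 + 0)/(6 + 6))*59921 = (3/12)*59921 = (3*(1/12))*59921 = (¼)*59921 = 59921/4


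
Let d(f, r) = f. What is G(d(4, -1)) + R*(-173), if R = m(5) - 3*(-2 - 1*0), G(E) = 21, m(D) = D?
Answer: -1882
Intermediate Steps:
R = 11 (R = 5 - 3*(-2 - 1*0) = 5 - 3*(-2 + 0) = 5 - 3*(-2) = 5 + 6 = 11)
G(d(4, -1)) + R*(-173) = 21 + 11*(-173) = 21 - 1903 = -1882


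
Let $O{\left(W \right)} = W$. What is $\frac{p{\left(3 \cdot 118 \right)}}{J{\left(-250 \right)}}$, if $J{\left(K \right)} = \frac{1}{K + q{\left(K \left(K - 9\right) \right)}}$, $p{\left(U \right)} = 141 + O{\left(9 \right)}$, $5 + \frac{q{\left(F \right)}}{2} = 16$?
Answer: $-34200$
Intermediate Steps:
$q{\left(F \right)} = 22$ ($q{\left(F \right)} = -10 + 2 \cdot 16 = -10 + 32 = 22$)
$p{\left(U \right)} = 150$ ($p{\left(U \right)} = 141 + 9 = 150$)
$J{\left(K \right)} = \frac{1}{22 + K}$ ($J{\left(K \right)} = \frac{1}{K + 22} = \frac{1}{22 + K}$)
$\frac{p{\left(3 \cdot 118 \right)}}{J{\left(-250 \right)}} = \frac{150}{\frac{1}{22 - 250}} = \frac{150}{\frac{1}{-228}} = \frac{150}{- \frac{1}{228}} = 150 \left(-228\right) = -34200$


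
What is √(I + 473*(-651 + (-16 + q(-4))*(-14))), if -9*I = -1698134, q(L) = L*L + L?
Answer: I*√834781/3 ≈ 304.55*I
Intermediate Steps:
q(L) = L + L² (q(L) = L² + L = L + L²)
I = 1698134/9 (I = -⅑*(-1698134) = 1698134/9 ≈ 1.8868e+5)
√(I + 473*(-651 + (-16 + q(-4))*(-14))) = √(1698134/9 + 473*(-651 + (-16 - 4*(1 - 4))*(-14))) = √(1698134/9 + 473*(-651 + (-16 - 4*(-3))*(-14))) = √(1698134/9 + 473*(-651 + (-16 + 12)*(-14))) = √(1698134/9 + 473*(-651 - 4*(-14))) = √(1698134/9 + 473*(-651 + 56)) = √(1698134/9 + 473*(-595)) = √(1698134/9 - 281435) = √(-834781/9) = I*√834781/3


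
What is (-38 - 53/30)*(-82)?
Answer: 48913/15 ≈ 3260.9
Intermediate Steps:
(-38 - 53/30)*(-82) = -1193/30*(-82) = 48913/15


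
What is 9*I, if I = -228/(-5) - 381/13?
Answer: 9531/65 ≈ 146.63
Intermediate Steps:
I = 1059/65 (I = -228*(-⅕) - 381*1/13 = 228/5 - 381/13 = 1059/65 ≈ 16.292)
9*I = 9*(1059/65) = 9531/65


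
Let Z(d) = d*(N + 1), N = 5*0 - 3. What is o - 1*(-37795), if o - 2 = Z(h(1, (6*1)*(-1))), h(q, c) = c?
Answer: 37809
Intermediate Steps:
N = -3 (N = 0 - 3 = -3)
Z(d) = -2*d (Z(d) = d*(-3 + 1) = d*(-2) = -2*d)
o = 14 (o = 2 - 2*6*1*(-1) = 2 - 12*(-1) = 2 - 2*(-6) = 2 + 12 = 14)
o - 1*(-37795) = 14 - 1*(-37795) = 14 + 37795 = 37809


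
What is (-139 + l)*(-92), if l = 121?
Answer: 1656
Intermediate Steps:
(-139 + l)*(-92) = (-139 + 121)*(-92) = -18*(-92) = 1656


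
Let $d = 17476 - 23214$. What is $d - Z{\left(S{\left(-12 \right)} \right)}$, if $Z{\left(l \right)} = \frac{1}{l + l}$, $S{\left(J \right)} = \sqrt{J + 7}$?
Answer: $-5738 + \frac{i \sqrt{5}}{10} \approx -5738.0 + 0.22361 i$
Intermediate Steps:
$S{\left(J \right)} = \sqrt{7 + J}$
$d = -5738$ ($d = 17476 - 23214 = -5738$)
$Z{\left(l \right)} = \frac{1}{2 l}$
$d - Z{\left(S{\left(-12 \right)} \right)} = -5738 - \frac{1}{2 \sqrt{7 - 12}} = -5738 - \frac{1}{2 \sqrt{-5}} = -5738 - \frac{1}{2 i \sqrt{5}} = -5738 - \frac{\left(- \frac{1}{5}\right) i \sqrt{5}}{2} = -5738 - - \frac{i \sqrt{5}}{10} = -5738 + \frac{i \sqrt{5}}{10}$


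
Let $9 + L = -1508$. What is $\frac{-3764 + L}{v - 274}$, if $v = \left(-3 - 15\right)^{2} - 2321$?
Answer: $\frac{5281}{2271} \approx 2.3254$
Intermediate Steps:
$L = -1517$ ($L = -9 - 1508 = -1517$)
$v = -1997$ ($v = \left(-18\right)^{2} - 2321 = 324 - 2321 = -1997$)
$\frac{-3764 + L}{v - 274} = \frac{-3764 - 1517}{-1997 - 274} = - \frac{5281}{-2271} = \left(-5281\right) \left(- \frac{1}{2271}\right) = \frac{5281}{2271}$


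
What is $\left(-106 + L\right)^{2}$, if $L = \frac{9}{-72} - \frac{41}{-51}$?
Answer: $\frac{1846506841}{166464} \approx 11093.0$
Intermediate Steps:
$L = \frac{277}{408}$ ($L = 9 \left(- \frac{1}{72}\right) - - \frac{41}{51} = - \frac{1}{8} + \frac{41}{51} = \frac{277}{408} \approx 0.67892$)
$\left(-106 + L\right)^{2} = \left(-106 + \frac{277}{408}\right)^{2} = \left(- \frac{42971}{408}\right)^{2} = \frac{1846506841}{166464}$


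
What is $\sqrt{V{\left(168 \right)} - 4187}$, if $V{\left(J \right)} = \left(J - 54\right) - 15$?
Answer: $2 i \sqrt{1022} \approx 63.938 i$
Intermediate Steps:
$V{\left(J \right)} = -69 + J$ ($V{\left(J \right)} = \left(-54 + J\right) - 15 = -69 + J$)
$\sqrt{V{\left(168 \right)} - 4187} = \sqrt{\left(-69 + 168\right) - 4187} = \sqrt{99 - 4187} = \sqrt{-4088} = 2 i \sqrt{1022}$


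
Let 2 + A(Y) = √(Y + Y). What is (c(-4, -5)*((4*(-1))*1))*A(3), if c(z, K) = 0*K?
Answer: 0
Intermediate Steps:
A(Y) = -2 + √2*√Y (A(Y) = -2 + √(Y + Y) = -2 + √(2*Y) = -2 + √2*√Y)
c(z, K) = 0
(c(-4, -5)*((4*(-1))*1))*A(3) = (0*((4*(-1))*1))*(-2 + √2*√3) = (0*(-4*1))*(-2 + √6) = (0*(-4))*(-2 + √6) = 0*(-2 + √6) = 0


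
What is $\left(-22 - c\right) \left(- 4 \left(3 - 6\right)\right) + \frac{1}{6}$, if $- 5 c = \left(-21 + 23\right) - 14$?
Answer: $- \frac{8779}{30} \approx -292.63$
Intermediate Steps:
$c = \frac{12}{5}$ ($c = - \frac{\left(-21 + 23\right) - 14}{5} = - \frac{2 - 14}{5} = \left(- \frac{1}{5}\right) \left(-12\right) = \frac{12}{5} \approx 2.4$)
$\left(-22 - c\right) \left(- 4 \left(3 - 6\right)\right) + \frac{1}{6} = \left(-22 - \frac{12}{5}\right) \left(- 4 \left(3 - 6\right)\right) + \frac{1}{6} = \left(-22 - \frac{12}{5}\right) \left(\left(-4\right) \left(-3\right)\right) + \frac{1}{6} = \left(- \frac{122}{5}\right) 12 + \frac{1}{6} = - \frac{1464}{5} + \frac{1}{6} = - \frac{8779}{30}$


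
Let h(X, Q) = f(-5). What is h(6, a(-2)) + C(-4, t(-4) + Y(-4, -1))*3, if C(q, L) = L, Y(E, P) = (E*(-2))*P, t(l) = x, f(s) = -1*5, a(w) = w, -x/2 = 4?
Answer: -53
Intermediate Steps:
x = -8 (x = -2*4 = -8)
f(s) = -5
t(l) = -8
h(X, Q) = -5
Y(E, P) = -2*E*P (Y(E, P) = (-2*E)*P = -2*E*P)
h(6, a(-2)) + C(-4, t(-4) + Y(-4, -1))*3 = -5 + (-8 - 2*(-4)*(-1))*3 = -5 + (-8 - 8)*3 = -5 - 16*3 = -5 - 48 = -53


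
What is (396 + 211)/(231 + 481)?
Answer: 607/712 ≈ 0.85253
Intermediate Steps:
(396 + 211)/(231 + 481) = 607/712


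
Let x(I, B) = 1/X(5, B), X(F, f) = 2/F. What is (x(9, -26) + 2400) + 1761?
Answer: 8327/2 ≈ 4163.5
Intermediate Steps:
x(I, B) = 5/2 (x(I, B) = 1/(2/5) = 1/(2*(⅕)) = 1/(⅖) = 5/2)
(x(9, -26) + 2400) + 1761 = (5/2 + 2400) + 1761 = 4805/2 + 1761 = 8327/2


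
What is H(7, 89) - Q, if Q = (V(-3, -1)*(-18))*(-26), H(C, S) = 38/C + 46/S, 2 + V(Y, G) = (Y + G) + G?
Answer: 2044652/623 ≈ 3281.9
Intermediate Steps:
V(Y, G) = -2 + Y + 2*G (V(Y, G) = -2 + ((Y + G) + G) = -2 + ((G + Y) + G) = -2 + (Y + 2*G) = -2 + Y + 2*G)
Q = -3276 (Q = ((-2 - 3 + 2*(-1))*(-18))*(-26) = ((-2 - 3 - 2)*(-18))*(-26) = -7*(-18)*(-26) = 126*(-26) = -3276)
H(7, 89) - Q = (38/7 + 46/89) - 1*(-3276) = (38*(1/7) + 46*(1/89)) + 3276 = (38/7 + 46/89) + 3276 = 3704/623 + 3276 = 2044652/623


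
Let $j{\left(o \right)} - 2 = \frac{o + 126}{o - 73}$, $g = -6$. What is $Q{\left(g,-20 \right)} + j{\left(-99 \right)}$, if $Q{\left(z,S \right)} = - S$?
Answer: $\frac{3757}{172} \approx 21.843$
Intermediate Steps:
$j{\left(o \right)} = 2 + \frac{126 + o}{-73 + o}$ ($j{\left(o \right)} = 2 + \frac{o + 126}{o - 73} = 2 + \frac{126 + o}{-73 + o}$)
$Q{\left(g,-20 \right)} + j{\left(-99 \right)} = \left(-1\right) \left(-20\right) + \frac{-20 + 3 \left(-99\right)}{-73 - 99} = 20 + \frac{-20 - 297}{-172} = 20 - - \frac{317}{172} = 20 + \frac{317}{172} = \frac{3757}{172}$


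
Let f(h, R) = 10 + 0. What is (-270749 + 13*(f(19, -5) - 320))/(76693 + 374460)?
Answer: -274779/451153 ≈ -0.60906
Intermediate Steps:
f(h, R) = 10
(-270749 + 13*(f(19, -5) - 320))/(76693 + 374460) = (-270749 + 13*(10 - 320))/(76693 + 374460) = (-270749 + 13*(-310))/451153 = (-270749 - 4030)*(1/451153) = -274779*1/451153 = -274779/451153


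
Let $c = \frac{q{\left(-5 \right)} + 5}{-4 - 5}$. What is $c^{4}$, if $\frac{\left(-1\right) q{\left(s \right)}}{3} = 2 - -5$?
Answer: $\frac{65536}{6561} \approx 9.9887$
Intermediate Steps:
$q{\left(s \right)} = -21$ ($q{\left(s \right)} = - 3 \left(2 - -5\right) = - 3 \left(2 + 5\right) = \left(-3\right) 7 = -21$)
$c = \frac{16}{9}$ ($c = \frac{-21 + 5}{-4 - 5} = - \frac{16}{-9} = \left(-16\right) \left(- \frac{1}{9}\right) = \frac{16}{9} \approx 1.7778$)
$c^{4} = \left(\frac{16}{9}\right)^{4} = \frac{65536}{6561}$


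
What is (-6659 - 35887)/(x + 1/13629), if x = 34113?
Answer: -289929717/232463039 ≈ -1.2472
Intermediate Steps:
(-6659 - 35887)/(x + 1/13629) = (-6659 - 35887)/(34113 + 1/13629) = -42546/(34113 + 1/13629) = -42546/464926078/13629 = -42546*13629/464926078 = -289929717/232463039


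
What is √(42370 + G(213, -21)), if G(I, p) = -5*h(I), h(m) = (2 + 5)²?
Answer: 5*√1685 ≈ 205.24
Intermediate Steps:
h(m) = 49 (h(m) = 7² = 49)
G(I, p) = -245 (G(I, p) = -5*49 = -245)
√(42370 + G(213, -21)) = √(42370 - 245) = √42125 = 5*√1685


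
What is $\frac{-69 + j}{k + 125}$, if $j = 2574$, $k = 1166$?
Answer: $\frac{2505}{1291} \approx 1.9404$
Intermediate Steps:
$\frac{-69 + j}{k + 125} = \frac{-69 + 2574}{1166 + 125} = \frac{2505}{1291}$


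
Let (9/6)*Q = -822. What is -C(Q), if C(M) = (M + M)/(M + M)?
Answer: -1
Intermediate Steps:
Q = -548 (Q = (2/3)*(-822) = -548)
C(M) = 1 (C(M) = (2*M)/((2*M)) = (2*M)*(1/(2*M)) = 1)
-C(Q) = -1*1 = -1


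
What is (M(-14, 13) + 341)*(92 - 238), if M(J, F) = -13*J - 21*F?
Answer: -36500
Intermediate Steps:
M(J, F) = -21*F - 13*J
(M(-14, 13) + 341)*(92 - 238) = ((-21*13 - 13*(-14)) + 341)*(92 - 238) = ((-273 + 182) + 341)*(-146) = (-91 + 341)*(-146) = 250*(-146) = -36500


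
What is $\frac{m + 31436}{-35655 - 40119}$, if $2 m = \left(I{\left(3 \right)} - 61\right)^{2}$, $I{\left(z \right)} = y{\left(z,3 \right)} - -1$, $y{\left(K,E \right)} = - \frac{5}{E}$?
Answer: $- \frac{600073}{1363932} \approx -0.43996$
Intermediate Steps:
$I{\left(z \right)} = - \frac{2}{3}$ ($I{\left(z \right)} = - \frac{5}{3} - -1 = \left(-5\right) \frac{1}{3} + 1 = - \frac{5}{3} + 1 = - \frac{2}{3}$)
$m = \frac{34225}{18}$ ($m = \frac{\left(- \frac{2}{3} - 61\right)^{2}}{2} = \frac{\left(- \frac{185}{3}\right)^{2}}{2} = \frac{1}{2} \cdot \frac{34225}{9} = \frac{34225}{18} \approx 1901.4$)
$\frac{m + 31436}{-35655 - 40119} = \frac{\frac{34225}{18} + 31436}{-35655 - 40119} = \frac{600073}{18 \left(-75774\right)} = \frac{600073}{18} \left(- \frac{1}{75774}\right) = - \frac{600073}{1363932}$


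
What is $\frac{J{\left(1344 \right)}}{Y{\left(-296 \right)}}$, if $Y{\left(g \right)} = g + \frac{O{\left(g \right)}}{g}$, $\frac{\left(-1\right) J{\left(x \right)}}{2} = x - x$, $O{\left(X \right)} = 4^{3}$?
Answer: $0$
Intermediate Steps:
$O{\left(X \right)} = 64$
$J{\left(x \right)} = 0$ ($J{\left(x \right)} = - 2 \left(x - x\right) = \left(-2\right) 0 = 0$)
$Y{\left(g \right)} = g + \frac{64}{g}$
$\frac{J{\left(1344 \right)}}{Y{\left(-296 \right)}} = \frac{0}{-296 + \frac{64}{-296}} = \frac{0}{-296 + 64 \left(- \frac{1}{296}\right)} = \frac{0}{-296 - \frac{8}{37}} = \frac{0}{- \frac{10960}{37}} = 0 \left(- \frac{37}{10960}\right) = 0$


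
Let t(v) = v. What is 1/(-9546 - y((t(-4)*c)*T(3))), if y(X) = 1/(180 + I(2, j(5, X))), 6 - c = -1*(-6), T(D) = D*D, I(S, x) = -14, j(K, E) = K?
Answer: -166/1584637 ≈ -0.00010476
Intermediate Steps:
T(D) = D²
c = 0 (c = 6 - (-1)*(-6) = 6 - 1*6 = 6 - 6 = 0)
y(X) = 1/166 (y(X) = 1/(180 - 14) = 1/166)
1/(-9546 - y((t(-4)*c)*T(3))) = 1/(-9546 - 1*1/166) = 1/(-9546 - 1/166) = 1/(-1584637/166) = -166/1584637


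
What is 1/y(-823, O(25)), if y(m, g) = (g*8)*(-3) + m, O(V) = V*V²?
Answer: -1/375823 ≈ -2.6608e-6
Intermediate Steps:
O(V) = V³
y(m, g) = m - 24*g (y(m, g) = (8*g)*(-3) + m = -24*g + m = m - 24*g)
1/y(-823, O(25)) = 1/(-823 - 24*25³) = 1/(-823 - 24*15625) = 1/(-823 - 375000) = 1/(-375823) = -1/375823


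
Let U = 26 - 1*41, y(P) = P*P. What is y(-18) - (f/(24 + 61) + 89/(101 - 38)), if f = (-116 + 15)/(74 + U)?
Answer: 101926208/315945 ≈ 322.61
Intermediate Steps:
y(P) = P²
U = -15 (U = 26 - 41 = -15)
f = -101/59 (f = (-116 + 15)/(74 - 15) = -101/59 ≈ -1.7119)
y(-18) - (f/(24 + 61) + 89/(101 - 38)) = (-18)² - (-101/(59*(24 + 61)) + 89/(101 - 38)) = 324 - (-101/59/85 + 89/63) = 324 - (-101/59*1/85 + 89*(1/63)) = 324 - (-101/5015 + 89/63) = 324 - 1*439972/315945 = 324 - 439972/315945 = 101926208/315945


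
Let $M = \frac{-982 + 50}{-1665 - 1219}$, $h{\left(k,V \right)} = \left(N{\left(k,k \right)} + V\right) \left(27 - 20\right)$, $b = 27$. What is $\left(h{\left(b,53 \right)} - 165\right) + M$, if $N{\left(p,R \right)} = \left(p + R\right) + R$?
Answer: $\frac{557566}{721} \approx 773.32$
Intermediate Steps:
$N{\left(p,R \right)} = p + 2 R$ ($N{\left(p,R \right)} = \left(R + p\right) + R = p + 2 R$)
$h{\left(k,V \right)} = 7 V + 21 k$ ($h{\left(k,V \right)} = \left(\left(k + 2 k\right) + V\right) \left(27 - 20\right) = \left(3 k + V\right) 7 = \left(V + 3 k\right) 7 = 7 V + 21 k$)
$M = \frac{233}{721}$ ($M = - \frac{932}{-2884} = \left(-932\right) \left(- \frac{1}{2884}\right) = \frac{233}{721} \approx 0.32316$)
$\left(h{\left(b,53 \right)} - 165\right) + M = \left(\left(7 \cdot 53 + 21 \cdot 27\right) - 165\right) + \frac{233}{721} = \left(\left(371 + 567\right) - 165\right) + \frac{233}{721} = \left(938 - 165\right) + \frac{233}{721} = 773 + \frac{233}{721} = \frac{557566}{721}$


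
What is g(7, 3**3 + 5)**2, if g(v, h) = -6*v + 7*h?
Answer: 33124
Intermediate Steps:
g(7, 3**3 + 5)**2 = (-6*7 + 7*(3**3 + 5))**2 = (-42 + 7*(27 + 5))**2 = (-42 + 7*32)**2 = (-42 + 224)**2 = 182**2 = 33124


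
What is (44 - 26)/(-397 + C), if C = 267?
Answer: -9/65 ≈ -0.13846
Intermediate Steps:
(44 - 26)/(-397 + C) = (44 - 26)/(-397 + 267) = 18/(-130) = 18*(-1/130) = -9/65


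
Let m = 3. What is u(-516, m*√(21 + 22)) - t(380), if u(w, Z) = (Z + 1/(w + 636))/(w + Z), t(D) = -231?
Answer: 14282639/61830 - 61921*√43/10634760 ≈ 230.96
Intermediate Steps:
u(w, Z) = (Z + 1/(636 + w))/(Z + w)
u(-516, m*√(21 + 22)) - t(380) = (1 + 636*(3*√(21 + 22)) + (3*√(21 + 22))*(-516))/((-516)² + 636*(3*√(21 + 22)) + 636*(-516) + (3*√(21 + 22))*(-516)) - 1*(-231) = (1 + 636*(3*√43) + (3*√43)*(-516))/(266256 + 636*(3*√43) - 328176 + (3*√43)*(-516)) + 231 = (1 + 1908*√43 - 1548*√43)/(266256 + 1908*√43 - 328176 - 1548*√43) + 231 = (1 + 360*√43)/(-61920 + 360*√43) + 231 = 231 + (1 + 360*√43)/(-61920 + 360*√43)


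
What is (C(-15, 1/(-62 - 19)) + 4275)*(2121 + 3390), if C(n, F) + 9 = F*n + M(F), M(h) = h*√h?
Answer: 211598519/9 - 1837*I/243 ≈ 2.3511e+7 - 7.5597*I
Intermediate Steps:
M(h) = h^(3/2)
C(n, F) = -9 + F^(3/2) + F*n (C(n, F) = -9 + (F*n + F^(3/2)) = -9 + (F^(3/2) + F*n) = -9 + F^(3/2) + F*n)
(C(-15, 1/(-62 - 19)) + 4275)*(2121 + 3390) = ((-9 + (1/(-62 - 19))^(3/2) - 15/(-62 - 19)) + 4275)*(2121 + 3390) = ((-9 + (1/(-81))^(3/2) - 15/(-81)) + 4275)*5511 = ((-9 + (-1/81)^(3/2) - 1/81*(-15)) + 4275)*5511 = ((-9 - I/729 + 5/27) + 4275)*5511 = ((-238/27 - I/729) + 4275)*5511 = (115187/27 - I/729)*5511 = 211598519/9 - 1837*I/243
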